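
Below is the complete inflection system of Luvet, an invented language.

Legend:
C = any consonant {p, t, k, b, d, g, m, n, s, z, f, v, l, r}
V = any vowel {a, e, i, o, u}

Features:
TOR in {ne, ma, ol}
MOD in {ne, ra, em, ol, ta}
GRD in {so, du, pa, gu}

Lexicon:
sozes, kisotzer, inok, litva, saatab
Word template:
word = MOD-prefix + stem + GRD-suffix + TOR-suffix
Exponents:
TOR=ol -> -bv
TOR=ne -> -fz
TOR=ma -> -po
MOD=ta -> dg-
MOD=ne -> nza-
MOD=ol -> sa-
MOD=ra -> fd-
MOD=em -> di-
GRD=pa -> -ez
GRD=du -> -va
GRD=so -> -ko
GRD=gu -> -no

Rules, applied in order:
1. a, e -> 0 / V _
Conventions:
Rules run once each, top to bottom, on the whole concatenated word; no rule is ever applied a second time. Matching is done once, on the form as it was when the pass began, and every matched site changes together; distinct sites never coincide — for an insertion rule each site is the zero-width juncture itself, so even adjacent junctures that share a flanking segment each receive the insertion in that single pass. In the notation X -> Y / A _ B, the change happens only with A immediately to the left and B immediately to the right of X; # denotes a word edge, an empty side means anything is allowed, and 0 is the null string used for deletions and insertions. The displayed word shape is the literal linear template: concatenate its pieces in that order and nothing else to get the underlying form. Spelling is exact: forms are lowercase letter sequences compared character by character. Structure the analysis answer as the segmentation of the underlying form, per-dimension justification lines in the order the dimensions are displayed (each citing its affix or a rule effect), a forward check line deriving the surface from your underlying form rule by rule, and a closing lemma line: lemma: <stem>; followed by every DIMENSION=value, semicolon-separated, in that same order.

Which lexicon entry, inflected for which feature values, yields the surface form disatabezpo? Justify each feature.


underlying: di-saatab-ez-po
TOR=ma - signalled by the affix -po
MOD=em - signalled by the affix di-
GRD=pa - signalled by the affix -ez
check: disaatabezpo -> disatabezpo
lemma: saatab; TOR=ma; MOD=em; GRD=pa


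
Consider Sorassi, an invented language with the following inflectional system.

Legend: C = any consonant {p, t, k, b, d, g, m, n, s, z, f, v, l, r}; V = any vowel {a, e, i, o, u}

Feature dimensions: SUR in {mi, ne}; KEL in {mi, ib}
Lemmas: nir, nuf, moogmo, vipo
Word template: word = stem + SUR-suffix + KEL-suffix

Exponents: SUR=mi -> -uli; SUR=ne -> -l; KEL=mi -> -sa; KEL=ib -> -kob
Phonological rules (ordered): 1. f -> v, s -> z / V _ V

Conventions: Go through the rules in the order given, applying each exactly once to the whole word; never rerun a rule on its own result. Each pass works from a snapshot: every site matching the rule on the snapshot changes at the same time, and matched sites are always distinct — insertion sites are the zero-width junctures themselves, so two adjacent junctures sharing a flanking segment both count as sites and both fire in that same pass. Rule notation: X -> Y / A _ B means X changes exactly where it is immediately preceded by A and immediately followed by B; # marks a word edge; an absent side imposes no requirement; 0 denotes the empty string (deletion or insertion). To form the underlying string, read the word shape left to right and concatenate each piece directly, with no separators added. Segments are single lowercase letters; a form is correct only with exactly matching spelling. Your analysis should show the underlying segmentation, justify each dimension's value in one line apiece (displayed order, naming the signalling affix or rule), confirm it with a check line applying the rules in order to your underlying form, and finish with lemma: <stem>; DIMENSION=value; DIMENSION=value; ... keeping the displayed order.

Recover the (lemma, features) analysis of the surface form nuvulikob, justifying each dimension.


underlying: nuf-uli-kob
SUR=mi - signalled by the affix -uli
KEL=ib - signalled by the affix -kob
check: nufulikob -> nuvulikob
lemma: nuf; SUR=mi; KEL=ib


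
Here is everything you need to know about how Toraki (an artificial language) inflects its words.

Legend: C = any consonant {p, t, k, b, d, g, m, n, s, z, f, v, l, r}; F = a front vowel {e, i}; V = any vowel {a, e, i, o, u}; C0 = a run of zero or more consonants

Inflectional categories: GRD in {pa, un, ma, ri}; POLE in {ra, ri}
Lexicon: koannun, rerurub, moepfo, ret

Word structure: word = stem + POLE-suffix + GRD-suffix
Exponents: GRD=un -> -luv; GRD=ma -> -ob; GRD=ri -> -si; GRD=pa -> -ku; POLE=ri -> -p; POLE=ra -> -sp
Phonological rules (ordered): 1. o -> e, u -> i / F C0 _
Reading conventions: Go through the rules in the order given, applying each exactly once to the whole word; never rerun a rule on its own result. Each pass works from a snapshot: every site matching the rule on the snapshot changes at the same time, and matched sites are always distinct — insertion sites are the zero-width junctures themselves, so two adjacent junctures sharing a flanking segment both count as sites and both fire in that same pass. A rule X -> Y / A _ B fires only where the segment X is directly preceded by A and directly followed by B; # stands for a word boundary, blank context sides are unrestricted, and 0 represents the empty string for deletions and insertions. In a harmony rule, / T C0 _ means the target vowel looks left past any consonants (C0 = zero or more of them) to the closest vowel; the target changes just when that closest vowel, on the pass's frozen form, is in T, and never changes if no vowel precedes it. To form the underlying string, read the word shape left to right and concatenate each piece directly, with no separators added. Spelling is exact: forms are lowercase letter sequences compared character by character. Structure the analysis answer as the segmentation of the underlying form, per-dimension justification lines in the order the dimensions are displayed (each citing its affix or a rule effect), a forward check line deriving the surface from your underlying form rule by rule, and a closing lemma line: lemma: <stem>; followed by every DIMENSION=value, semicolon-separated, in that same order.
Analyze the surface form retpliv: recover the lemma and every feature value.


underlying: ret-p-luv
GRD=un - signalled by the affix -luv
POLE=ri - signalled by the affix -p
check: retpluv -> retpliv
lemma: ret; GRD=un; POLE=ri


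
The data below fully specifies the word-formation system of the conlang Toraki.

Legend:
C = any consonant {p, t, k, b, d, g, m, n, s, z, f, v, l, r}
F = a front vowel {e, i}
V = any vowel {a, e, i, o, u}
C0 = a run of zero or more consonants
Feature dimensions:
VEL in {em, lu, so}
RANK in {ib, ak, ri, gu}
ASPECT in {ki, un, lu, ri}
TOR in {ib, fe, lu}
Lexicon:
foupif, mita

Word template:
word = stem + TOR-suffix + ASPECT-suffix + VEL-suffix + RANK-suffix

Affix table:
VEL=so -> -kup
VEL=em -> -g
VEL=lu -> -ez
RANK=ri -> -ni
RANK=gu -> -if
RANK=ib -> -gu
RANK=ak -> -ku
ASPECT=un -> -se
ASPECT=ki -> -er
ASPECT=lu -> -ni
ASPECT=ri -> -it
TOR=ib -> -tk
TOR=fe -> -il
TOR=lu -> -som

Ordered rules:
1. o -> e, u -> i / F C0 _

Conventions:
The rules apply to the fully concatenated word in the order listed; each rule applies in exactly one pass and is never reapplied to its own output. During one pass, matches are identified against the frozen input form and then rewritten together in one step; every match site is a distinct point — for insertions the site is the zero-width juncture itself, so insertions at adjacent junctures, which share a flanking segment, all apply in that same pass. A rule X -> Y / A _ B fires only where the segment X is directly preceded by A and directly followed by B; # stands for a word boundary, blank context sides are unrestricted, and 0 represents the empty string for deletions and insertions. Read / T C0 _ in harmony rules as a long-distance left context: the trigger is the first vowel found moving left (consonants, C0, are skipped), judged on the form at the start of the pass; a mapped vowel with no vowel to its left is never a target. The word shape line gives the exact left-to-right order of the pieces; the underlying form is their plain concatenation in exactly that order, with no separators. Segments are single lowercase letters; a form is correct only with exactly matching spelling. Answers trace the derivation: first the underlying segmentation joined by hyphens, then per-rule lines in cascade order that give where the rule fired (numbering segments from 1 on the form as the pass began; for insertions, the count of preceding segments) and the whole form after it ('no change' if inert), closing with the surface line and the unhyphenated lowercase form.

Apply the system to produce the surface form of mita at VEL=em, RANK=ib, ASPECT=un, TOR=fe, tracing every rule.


underlying: mita-il-se-g-gu
1. o -> e, u -> i / F C0 _: fires at position(s) 11: mitailseggi
surface: mitailseggi


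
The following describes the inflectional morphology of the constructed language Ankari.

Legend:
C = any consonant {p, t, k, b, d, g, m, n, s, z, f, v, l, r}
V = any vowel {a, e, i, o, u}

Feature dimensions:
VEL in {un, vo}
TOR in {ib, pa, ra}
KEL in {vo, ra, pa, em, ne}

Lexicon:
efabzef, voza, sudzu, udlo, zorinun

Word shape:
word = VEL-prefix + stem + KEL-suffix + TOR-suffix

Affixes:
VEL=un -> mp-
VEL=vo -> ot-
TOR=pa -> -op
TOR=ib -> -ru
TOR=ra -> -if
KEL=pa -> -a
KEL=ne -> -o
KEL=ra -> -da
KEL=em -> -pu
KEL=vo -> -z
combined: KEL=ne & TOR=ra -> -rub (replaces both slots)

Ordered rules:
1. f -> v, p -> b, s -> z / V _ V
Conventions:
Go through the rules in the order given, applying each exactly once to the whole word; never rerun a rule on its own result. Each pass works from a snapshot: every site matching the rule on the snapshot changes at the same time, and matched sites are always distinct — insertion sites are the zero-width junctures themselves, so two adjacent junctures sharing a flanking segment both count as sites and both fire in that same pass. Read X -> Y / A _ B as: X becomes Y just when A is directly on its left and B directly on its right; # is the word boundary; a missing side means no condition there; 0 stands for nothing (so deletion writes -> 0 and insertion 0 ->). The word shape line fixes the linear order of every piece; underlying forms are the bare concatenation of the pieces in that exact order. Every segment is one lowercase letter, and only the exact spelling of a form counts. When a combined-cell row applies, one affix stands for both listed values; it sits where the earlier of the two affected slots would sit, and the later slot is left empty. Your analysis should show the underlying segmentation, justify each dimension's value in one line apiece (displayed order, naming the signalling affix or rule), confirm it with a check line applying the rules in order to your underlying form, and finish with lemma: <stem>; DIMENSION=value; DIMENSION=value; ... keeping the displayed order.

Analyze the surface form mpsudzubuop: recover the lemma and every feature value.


underlying: mp-sudzu-pu-op
VEL=un - signalled by the affix mp-
TOR=pa - signalled by the affix -op
KEL=em - signalled by the affix -pu
check: mpsudzupuop -> mpsudzubuop
lemma: sudzu; VEL=un; TOR=pa; KEL=em


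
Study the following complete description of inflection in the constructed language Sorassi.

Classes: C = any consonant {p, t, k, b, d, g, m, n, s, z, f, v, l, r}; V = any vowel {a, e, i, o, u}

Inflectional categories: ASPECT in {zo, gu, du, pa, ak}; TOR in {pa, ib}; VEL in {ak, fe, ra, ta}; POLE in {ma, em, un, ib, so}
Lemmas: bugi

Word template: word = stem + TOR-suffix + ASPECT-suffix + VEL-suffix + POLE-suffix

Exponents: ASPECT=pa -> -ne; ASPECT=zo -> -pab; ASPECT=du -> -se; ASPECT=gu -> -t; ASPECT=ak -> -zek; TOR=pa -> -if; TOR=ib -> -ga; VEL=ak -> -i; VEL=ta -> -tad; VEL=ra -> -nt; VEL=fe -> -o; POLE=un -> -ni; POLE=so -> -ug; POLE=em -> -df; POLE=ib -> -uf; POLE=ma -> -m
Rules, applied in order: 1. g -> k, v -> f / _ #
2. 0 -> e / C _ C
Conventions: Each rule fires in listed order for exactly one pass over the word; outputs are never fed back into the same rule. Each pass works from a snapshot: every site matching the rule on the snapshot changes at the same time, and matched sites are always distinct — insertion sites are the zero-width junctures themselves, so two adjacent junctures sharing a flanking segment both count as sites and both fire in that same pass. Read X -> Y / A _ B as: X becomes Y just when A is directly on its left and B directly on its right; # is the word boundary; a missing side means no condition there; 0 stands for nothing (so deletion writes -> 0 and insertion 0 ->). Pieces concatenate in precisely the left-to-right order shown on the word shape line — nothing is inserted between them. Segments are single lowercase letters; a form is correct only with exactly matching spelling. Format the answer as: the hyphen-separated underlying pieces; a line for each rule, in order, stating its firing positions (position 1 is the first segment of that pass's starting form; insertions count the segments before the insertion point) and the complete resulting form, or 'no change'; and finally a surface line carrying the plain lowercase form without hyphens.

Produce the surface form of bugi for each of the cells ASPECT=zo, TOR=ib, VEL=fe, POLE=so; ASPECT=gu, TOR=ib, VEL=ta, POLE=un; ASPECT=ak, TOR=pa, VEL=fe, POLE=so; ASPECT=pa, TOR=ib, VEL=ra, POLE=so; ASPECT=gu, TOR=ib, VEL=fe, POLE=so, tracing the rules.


cell ASPECT=zo, TOR=ib, VEL=fe, POLE=so:
underlying: bugi-ga-pab-o-ug
1. g -> k, v -> f / _ #: fires at position(s) 12: bugigapabouk
2. 0 -> e / C _ C: no change
surface: bugigapabouk

cell ASPECT=gu, TOR=ib, VEL=ta, POLE=un:
underlying: bugi-ga-t-tad-ni
1. g -> k, v -> f / _ #: no change
2. 0 -> e / C _ C: inserts after position(s) 7, 10: bugigatetadeni
surface: bugigatetadeni

cell ASPECT=ak, TOR=pa, VEL=fe, POLE=so:
underlying: bugi-if-zek-o-ug
1. g -> k, v -> f / _ #: fires at position(s) 12: bugiifzekouk
2. 0 -> e / C _ C: inserts after position(s) 6: bugiifezekouk
surface: bugiifezekouk

cell ASPECT=pa, TOR=ib, VEL=ra, POLE=so:
underlying: bugi-ga-ne-nt-ug
1. g -> k, v -> f / _ #: fires at position(s) 12: bugiganentuk
2. 0 -> e / C _ C: inserts after position(s) 9: bugiganenetuk
surface: bugiganenetuk

cell ASPECT=gu, TOR=ib, VEL=fe, POLE=so:
underlying: bugi-ga-t-o-ug
1. g -> k, v -> f / _ #: fires at position(s) 10: bugigatouk
2. 0 -> e / C _ C: no change
surface: bugigatouk


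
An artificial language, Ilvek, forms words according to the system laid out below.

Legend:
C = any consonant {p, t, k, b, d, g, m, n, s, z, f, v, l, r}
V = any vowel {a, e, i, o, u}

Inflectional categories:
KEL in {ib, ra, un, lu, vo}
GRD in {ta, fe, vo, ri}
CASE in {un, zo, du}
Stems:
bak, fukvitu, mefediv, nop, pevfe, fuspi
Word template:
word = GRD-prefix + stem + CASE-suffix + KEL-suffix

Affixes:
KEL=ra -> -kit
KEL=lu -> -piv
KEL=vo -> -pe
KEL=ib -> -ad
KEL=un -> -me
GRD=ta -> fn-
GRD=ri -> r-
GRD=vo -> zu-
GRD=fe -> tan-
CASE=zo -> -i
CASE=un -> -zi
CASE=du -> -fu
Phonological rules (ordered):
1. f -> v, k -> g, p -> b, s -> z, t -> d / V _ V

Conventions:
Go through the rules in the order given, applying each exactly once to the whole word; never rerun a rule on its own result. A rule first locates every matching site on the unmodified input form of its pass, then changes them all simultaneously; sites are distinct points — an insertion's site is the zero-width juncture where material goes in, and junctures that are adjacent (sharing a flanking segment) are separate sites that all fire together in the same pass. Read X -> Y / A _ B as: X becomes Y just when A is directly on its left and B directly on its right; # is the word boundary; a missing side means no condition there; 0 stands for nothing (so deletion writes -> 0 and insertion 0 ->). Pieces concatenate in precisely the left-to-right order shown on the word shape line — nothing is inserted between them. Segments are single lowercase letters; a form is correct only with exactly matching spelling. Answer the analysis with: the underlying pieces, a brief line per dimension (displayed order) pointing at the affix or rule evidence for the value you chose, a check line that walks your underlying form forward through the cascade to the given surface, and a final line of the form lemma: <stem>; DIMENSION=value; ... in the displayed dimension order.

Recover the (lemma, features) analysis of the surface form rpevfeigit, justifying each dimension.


underlying: r-pevfe-i-kit
KEL=ra - signalled by the affix -kit
GRD=ri - signalled by the affix r-
CASE=zo - signalled by the affix -i
check: rpevfeikit -> rpevfeigit
lemma: pevfe; KEL=ra; GRD=ri; CASE=zo


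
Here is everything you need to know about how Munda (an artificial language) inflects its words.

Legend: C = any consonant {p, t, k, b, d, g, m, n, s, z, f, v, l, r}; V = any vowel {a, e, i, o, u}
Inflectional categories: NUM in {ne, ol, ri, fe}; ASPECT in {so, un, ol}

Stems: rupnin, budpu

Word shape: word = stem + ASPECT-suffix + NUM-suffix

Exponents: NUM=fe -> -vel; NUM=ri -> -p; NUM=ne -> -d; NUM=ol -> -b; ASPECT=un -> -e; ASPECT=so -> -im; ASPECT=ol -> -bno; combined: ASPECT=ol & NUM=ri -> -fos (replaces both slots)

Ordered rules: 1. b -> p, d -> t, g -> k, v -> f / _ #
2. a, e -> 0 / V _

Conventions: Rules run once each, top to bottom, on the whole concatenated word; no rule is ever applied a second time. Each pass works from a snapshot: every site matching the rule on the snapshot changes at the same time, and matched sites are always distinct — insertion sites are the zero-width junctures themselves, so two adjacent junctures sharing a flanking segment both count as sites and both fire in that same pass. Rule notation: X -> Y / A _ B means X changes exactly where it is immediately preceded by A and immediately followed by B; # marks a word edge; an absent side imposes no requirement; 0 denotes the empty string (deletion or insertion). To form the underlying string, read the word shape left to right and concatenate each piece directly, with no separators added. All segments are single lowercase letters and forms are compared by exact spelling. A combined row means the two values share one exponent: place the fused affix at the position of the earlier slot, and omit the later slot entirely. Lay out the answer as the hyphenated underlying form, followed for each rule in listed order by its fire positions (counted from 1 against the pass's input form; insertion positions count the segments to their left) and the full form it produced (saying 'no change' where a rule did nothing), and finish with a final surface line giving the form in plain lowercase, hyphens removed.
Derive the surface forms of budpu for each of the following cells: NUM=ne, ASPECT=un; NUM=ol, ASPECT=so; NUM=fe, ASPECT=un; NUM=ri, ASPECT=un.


cell NUM=ne, ASPECT=un:
underlying: budpu-e-d
1. b -> p, d -> t, g -> k, v -> f / _ #: fires at position(s) 7: budpuet
2. a, e -> 0 / V _: fires at position(s) 6: budput
surface: budput

cell NUM=ol, ASPECT=so:
underlying: budpu-im-b
1. b -> p, d -> t, g -> k, v -> f / _ #: fires at position(s) 8: budpuimp
2. a, e -> 0 / V _: no change
surface: budpuimp

cell NUM=fe, ASPECT=un:
underlying: budpu-e-vel
1. b -> p, d -> t, g -> k, v -> f / _ #: no change
2. a, e -> 0 / V _: fires at position(s) 6: budpuvel
surface: budpuvel

cell NUM=ri, ASPECT=un:
underlying: budpu-e-p
1. b -> p, d -> t, g -> k, v -> f / _ #: no change
2. a, e -> 0 / V _: fires at position(s) 6: budpup
surface: budpup


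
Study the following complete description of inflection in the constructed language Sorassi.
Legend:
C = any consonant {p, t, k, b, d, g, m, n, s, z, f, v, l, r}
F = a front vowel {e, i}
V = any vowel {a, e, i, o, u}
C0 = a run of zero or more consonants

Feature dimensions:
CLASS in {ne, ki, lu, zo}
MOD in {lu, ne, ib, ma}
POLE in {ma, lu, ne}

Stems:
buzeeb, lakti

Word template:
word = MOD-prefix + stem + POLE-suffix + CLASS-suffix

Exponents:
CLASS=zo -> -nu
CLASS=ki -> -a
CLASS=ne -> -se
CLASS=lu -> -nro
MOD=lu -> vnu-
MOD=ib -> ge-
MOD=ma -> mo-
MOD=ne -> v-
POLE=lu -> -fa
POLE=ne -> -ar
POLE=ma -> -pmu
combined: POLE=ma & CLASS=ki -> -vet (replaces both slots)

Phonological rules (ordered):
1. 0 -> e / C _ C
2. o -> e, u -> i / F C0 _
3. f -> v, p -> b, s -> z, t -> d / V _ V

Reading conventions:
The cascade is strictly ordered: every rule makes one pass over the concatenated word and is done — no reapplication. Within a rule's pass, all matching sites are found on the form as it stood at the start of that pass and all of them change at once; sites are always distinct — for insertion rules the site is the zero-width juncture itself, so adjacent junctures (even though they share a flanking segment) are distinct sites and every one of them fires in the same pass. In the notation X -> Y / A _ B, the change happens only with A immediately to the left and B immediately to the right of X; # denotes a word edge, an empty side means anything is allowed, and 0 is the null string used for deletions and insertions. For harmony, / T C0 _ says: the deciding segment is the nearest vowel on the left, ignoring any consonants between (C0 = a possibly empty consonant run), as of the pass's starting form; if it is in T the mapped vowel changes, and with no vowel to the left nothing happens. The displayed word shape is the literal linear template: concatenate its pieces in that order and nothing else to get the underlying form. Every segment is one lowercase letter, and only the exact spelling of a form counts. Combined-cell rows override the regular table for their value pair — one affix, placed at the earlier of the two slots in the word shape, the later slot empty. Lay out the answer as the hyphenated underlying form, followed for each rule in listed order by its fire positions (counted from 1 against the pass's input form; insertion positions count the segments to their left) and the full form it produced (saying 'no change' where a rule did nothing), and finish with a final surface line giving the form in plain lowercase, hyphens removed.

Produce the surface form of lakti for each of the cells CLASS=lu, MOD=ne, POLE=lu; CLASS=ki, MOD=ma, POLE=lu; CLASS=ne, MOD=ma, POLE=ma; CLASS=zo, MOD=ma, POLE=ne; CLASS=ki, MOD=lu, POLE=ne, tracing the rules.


cell CLASS=lu, MOD=ne, POLE=lu:
underlying: v-lakti-fa-nro
1. 0 -> e / C _ C: inserts after position(s) 1, 4, 9: velaketifanero
2. o -> e, u -> i / F C0 _: fires at position(s) 14: velaketifanere
3. f -> v, p -> b, s -> z, t -> d / V _ V: fires at position(s) 7, 9: velakedivanere
surface: velakedivanere

cell CLASS=ki, MOD=ma, POLE=lu:
underlying: mo-lakti-fa-a
1. 0 -> e / C _ C: inserts after position(s) 5: molaketifaa
2. o -> e, u -> i / F C0 _: no change
3. f -> v, p -> b, s -> z, t -> d / V _ V: fires at position(s) 7, 9: molakedivaa
surface: molakedivaa

cell CLASS=ne, MOD=ma, POLE=ma:
underlying: mo-lakti-pmu-se
1. 0 -> e / C _ C: inserts after position(s) 5, 8: molaketipemuse
2. o -> e, u -> i / F C0 _: fires at position(s) 12: molaketipemise
3. f -> v, p -> b, s -> z, t -> d / V _ V: fires at position(s) 7, 9, 13: molakedibemize
surface: molakedibemize

cell CLASS=zo, MOD=ma, POLE=ne:
underlying: mo-lakti-ar-nu
1. 0 -> e / C _ C: inserts after position(s) 5, 9: molaketiarenu
2. o -> e, u -> i / F C0 _: fires at position(s) 13: molaketiareni
3. f -> v, p -> b, s -> z, t -> d / V _ V: fires at position(s) 7: molakediareni
surface: molakediareni

cell CLASS=ki, MOD=lu, POLE=ne:
underlying: vnu-lakti-ar-a
1. 0 -> e / C _ C: inserts after position(s) 1, 6: venulaketiara
2. o -> e, u -> i / F C0 _: fires at position(s) 4: venilaketiara
3. f -> v, p -> b, s -> z, t -> d / V _ V: fires at position(s) 9: venilakediara
surface: venilakediara


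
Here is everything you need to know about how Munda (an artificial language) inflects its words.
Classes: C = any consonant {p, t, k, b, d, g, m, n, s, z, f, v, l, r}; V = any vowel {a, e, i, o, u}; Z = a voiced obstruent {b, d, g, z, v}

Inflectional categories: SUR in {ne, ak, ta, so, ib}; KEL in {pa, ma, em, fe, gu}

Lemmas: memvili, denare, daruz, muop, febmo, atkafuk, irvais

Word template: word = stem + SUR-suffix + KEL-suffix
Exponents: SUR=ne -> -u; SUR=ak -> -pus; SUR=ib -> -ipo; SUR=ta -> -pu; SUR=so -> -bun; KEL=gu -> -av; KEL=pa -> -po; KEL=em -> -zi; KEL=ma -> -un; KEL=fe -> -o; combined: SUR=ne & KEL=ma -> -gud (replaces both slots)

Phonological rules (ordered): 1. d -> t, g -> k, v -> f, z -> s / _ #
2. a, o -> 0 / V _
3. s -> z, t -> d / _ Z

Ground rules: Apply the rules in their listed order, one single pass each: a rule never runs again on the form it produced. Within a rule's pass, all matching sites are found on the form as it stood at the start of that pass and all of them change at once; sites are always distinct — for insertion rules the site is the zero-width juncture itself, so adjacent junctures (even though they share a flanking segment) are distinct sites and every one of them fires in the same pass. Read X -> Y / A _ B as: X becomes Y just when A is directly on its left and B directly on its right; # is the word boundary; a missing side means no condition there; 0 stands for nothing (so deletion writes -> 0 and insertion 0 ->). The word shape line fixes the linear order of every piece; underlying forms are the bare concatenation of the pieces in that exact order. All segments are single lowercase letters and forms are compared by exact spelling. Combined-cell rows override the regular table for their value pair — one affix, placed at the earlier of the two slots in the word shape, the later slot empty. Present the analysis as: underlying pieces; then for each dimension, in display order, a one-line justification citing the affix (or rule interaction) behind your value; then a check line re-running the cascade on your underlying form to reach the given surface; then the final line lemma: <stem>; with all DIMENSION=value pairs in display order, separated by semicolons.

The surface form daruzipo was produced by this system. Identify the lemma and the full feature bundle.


underlying: daruz-ipo-o
SUR=ib - signalled by the affix -ipo
KEL=fe - signalled by the affix -o
check: daruzipoo -> daruzipoo -> daruzipo -> daruzipo
lemma: daruz; SUR=ib; KEL=fe


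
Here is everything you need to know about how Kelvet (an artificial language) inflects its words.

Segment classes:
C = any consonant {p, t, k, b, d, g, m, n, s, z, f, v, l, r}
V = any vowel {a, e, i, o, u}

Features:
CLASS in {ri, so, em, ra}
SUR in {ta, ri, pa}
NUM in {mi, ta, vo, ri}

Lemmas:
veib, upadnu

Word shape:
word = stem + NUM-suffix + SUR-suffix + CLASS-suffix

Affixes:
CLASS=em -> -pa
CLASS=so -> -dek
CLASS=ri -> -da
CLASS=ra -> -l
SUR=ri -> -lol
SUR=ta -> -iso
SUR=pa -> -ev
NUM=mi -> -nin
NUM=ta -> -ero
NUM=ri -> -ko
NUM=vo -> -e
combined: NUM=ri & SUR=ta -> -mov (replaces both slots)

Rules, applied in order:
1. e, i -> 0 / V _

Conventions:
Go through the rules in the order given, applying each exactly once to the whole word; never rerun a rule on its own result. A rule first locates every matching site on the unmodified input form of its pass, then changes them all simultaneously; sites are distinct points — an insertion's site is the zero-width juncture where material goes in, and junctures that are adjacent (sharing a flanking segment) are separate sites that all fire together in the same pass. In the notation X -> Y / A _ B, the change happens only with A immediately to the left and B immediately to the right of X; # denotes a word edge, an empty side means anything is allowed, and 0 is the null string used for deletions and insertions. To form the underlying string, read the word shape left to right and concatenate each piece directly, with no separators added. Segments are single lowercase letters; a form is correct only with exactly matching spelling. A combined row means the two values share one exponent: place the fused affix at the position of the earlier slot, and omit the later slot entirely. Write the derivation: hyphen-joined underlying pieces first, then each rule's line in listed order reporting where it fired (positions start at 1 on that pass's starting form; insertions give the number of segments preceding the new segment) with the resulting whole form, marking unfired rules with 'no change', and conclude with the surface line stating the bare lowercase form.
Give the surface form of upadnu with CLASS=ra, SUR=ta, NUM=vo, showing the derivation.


underlying: upadnu-e-iso-l
1. e, i -> 0 / V _: fires at position(s) 7, 8: upadnusol
surface: upadnusol


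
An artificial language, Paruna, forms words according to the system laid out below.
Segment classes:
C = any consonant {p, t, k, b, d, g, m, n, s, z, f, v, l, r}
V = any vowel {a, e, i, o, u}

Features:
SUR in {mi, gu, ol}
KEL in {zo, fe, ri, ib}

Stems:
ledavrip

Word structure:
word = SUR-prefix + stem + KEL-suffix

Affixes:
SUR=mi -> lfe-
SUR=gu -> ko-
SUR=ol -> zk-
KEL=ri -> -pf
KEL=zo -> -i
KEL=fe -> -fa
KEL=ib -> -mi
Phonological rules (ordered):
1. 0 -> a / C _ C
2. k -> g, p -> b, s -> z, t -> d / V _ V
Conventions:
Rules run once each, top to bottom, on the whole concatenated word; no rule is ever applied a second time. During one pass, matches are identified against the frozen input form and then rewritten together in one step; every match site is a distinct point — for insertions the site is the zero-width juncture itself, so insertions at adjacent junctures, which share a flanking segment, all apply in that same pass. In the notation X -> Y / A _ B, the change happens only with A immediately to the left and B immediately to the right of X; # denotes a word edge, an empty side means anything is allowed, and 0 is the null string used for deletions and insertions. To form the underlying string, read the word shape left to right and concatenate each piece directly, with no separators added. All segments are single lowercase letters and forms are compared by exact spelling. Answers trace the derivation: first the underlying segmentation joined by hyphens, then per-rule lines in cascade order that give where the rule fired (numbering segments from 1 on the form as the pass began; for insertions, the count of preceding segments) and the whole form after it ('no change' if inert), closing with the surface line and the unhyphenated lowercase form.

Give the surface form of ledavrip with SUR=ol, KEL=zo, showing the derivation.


underlying: zk-ledavrip-i
1. 0 -> a / C _ C: inserts after position(s) 1, 2, 7: zakaledavaripi
2. k -> g, p -> b, s -> z, t -> d / V _ V: fires at position(s) 3, 13: zagaledavaribi
surface: zagaledavaribi


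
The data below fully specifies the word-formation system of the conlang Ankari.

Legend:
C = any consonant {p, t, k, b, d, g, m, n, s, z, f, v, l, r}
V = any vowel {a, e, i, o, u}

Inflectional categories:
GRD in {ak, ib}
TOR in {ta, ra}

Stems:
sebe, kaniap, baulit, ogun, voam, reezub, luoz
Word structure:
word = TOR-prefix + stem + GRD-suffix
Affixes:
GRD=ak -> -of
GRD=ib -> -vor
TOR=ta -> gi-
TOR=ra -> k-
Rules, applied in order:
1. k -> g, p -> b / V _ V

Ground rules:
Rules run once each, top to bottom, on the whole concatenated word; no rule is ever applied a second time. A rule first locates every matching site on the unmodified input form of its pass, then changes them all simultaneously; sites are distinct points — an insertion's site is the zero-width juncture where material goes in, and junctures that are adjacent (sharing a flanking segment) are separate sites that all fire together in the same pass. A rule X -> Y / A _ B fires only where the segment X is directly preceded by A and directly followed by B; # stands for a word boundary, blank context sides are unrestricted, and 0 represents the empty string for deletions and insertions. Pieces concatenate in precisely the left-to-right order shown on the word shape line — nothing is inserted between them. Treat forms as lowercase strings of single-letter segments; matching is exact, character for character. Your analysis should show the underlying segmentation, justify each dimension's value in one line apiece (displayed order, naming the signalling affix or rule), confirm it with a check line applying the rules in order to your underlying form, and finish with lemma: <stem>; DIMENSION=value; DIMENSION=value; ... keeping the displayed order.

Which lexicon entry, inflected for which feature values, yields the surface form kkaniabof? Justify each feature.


underlying: k-kaniap-of
GRD=ak - signalled by the affix -of
TOR=ra - signalled by the affix k-
check: kkaniapof -> kkaniabof
lemma: kaniap; GRD=ak; TOR=ra


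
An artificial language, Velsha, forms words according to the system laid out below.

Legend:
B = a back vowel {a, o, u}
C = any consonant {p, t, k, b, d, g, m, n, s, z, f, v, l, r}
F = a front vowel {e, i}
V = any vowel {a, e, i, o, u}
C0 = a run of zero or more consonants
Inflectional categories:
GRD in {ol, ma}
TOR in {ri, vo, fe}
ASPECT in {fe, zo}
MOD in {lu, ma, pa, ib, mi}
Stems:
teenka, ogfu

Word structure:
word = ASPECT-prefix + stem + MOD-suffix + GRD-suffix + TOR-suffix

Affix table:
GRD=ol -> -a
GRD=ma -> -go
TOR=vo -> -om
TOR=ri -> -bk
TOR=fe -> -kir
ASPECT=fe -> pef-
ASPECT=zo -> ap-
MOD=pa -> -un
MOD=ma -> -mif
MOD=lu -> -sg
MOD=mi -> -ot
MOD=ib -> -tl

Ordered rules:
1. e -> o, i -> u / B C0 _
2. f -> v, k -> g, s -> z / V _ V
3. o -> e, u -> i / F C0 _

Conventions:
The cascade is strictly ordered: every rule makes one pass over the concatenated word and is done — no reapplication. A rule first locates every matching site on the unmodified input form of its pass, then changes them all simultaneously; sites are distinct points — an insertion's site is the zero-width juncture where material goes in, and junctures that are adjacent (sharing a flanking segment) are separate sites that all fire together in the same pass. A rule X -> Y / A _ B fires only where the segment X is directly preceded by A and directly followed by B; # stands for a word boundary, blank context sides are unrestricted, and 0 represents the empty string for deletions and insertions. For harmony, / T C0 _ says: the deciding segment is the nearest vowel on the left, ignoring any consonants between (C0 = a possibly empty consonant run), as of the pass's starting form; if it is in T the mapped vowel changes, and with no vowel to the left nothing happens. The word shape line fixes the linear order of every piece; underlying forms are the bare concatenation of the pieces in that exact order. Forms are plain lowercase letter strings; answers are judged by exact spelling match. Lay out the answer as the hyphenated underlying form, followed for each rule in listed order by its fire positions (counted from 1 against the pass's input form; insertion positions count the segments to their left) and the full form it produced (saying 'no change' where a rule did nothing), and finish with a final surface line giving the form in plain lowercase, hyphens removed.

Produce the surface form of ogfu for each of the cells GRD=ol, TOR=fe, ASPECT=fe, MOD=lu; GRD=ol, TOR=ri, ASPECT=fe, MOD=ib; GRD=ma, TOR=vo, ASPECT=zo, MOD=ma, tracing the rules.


cell GRD=ol, TOR=fe, ASPECT=fe, MOD=lu:
underlying: pef-ogfu-sg-a-kir
1. e -> o, i -> u / B C0 _: fires at position(s) 12: pefogfusgakur
2. f -> v, k -> g, s -> z / V _ V: fires at position(s) 3, 11: pevogfusgagur
3. o -> e, u -> i / F C0 _: fires at position(s) 4: pevegfusgagur
surface: pevegfusgagur

cell GRD=ol, TOR=ri, ASPECT=fe, MOD=ib:
underlying: pef-ogfu-tl-a-bk
1. e -> o, i -> u / B C0 _: no change
2. f -> v, k -> g, s -> z / V _ V: fires at position(s) 3: pevogfutlabk
3. o -> e, u -> i / F C0 _: fires at position(s) 4: pevegfutlabk
surface: pevegfutlabk

cell GRD=ma, TOR=vo, ASPECT=zo, MOD=ma:
underlying: ap-ogfu-mif-go-om
1. e -> o, i -> u / B C0 _: fires at position(s) 8: apogfumufgoom
2. f -> v, k -> g, s -> z / V _ V: no change
3. o -> e, u -> i / F C0 _: no change
surface: apogfumufgoom


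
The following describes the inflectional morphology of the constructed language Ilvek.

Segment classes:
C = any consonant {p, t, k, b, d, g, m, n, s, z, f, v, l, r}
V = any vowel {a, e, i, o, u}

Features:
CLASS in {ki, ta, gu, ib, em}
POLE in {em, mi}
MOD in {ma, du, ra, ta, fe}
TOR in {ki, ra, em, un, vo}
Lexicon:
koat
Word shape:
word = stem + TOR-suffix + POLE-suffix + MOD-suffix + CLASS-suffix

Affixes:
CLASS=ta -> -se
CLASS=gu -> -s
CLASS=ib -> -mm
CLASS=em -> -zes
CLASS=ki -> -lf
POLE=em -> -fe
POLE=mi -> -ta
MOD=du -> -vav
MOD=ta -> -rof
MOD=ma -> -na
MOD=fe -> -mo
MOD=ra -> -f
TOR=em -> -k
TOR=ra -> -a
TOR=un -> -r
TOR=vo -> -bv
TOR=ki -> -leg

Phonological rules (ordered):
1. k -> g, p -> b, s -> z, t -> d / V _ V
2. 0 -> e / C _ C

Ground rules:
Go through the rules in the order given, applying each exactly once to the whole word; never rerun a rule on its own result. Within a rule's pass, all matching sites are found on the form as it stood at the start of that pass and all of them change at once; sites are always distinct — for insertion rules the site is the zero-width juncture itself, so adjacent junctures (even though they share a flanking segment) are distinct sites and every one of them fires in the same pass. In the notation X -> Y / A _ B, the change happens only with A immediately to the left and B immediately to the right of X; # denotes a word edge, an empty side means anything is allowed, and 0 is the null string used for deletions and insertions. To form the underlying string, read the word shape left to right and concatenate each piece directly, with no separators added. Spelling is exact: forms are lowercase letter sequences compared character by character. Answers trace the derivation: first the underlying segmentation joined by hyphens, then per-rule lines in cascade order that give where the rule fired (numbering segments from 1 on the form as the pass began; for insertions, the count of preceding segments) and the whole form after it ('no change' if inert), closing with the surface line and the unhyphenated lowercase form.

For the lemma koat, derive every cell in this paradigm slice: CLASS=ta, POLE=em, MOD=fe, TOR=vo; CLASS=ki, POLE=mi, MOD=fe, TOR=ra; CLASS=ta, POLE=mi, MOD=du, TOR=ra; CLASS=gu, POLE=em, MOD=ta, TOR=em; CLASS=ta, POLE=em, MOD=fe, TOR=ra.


cell CLASS=ta, POLE=em, MOD=fe, TOR=vo:
underlying: koat-bv-fe-mo-se
1. k -> g, p -> b, s -> z, t -> d / V _ V: fires at position(s) 11: koatbvfemoze
2. 0 -> e / C _ C: inserts after position(s) 4, 5, 6: koatebevefemoze
surface: koatebevefemoze

cell CLASS=ki, POLE=mi, MOD=fe, TOR=ra:
underlying: koat-a-ta-mo-lf
1. k -> g, p -> b, s -> z, t -> d / V _ V: fires at position(s) 4, 6: koadadamolf
2. 0 -> e / C _ C: inserts after position(s) 10: koadadamolef
surface: koadadamolef

cell CLASS=ta, POLE=mi, MOD=du, TOR=ra:
underlying: koat-a-ta-vav-se
1. k -> g, p -> b, s -> z, t -> d / V _ V: fires at position(s) 4, 6: koadadavavse
2. 0 -> e / C _ C: inserts after position(s) 10: koadadavavese
surface: koadadavavese

cell CLASS=gu, POLE=em, MOD=ta, TOR=em:
underlying: koat-k-fe-rof-s
1. k -> g, p -> b, s -> z, t -> d / V _ V: no change
2. 0 -> e / C _ C: inserts after position(s) 4, 5, 10: koatekeferofes
surface: koatekeferofes

cell CLASS=ta, POLE=em, MOD=fe, TOR=ra:
underlying: koat-a-fe-mo-se
1. k -> g, p -> b, s -> z, t -> d / V _ V: fires at position(s) 4, 10: koadafemoze
2. 0 -> e / C _ C: no change
surface: koadafemoze


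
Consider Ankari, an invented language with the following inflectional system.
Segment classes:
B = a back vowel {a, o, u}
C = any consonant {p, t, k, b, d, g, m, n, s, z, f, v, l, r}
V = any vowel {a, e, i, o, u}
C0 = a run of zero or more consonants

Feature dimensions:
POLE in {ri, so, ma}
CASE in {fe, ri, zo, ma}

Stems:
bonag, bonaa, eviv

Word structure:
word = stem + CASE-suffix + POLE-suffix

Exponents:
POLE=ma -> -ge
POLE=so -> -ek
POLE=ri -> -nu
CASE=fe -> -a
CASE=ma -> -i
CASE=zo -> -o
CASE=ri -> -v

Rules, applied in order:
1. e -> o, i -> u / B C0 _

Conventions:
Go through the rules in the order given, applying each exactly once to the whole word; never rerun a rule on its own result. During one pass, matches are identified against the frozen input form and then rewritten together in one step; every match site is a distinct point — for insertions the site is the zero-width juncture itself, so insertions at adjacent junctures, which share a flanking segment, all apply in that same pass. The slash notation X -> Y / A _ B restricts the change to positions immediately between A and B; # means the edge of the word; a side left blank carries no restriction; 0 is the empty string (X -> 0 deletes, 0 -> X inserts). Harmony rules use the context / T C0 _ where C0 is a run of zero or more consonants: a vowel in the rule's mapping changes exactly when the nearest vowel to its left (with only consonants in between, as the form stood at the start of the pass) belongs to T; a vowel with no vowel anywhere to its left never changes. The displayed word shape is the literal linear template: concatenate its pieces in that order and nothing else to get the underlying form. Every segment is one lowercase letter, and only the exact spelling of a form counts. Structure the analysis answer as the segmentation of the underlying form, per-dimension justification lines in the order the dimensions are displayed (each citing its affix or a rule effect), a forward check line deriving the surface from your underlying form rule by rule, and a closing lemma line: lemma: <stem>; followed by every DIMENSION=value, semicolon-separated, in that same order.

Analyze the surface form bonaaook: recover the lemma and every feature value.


underlying: bonaa-o-ek
POLE=so - signalled by the affix -ek
CASE=zo - signalled by the affix -o
check: bonaaoek -> bonaaook
lemma: bonaa; POLE=so; CASE=zo
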